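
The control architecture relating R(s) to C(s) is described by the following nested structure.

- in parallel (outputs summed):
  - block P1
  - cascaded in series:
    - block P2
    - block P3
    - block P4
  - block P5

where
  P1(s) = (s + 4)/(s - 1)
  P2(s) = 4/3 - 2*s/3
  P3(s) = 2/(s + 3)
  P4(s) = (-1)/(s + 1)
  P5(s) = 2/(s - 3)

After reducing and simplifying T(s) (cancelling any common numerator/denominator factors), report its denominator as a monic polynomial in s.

1. cascade P2, P3, P4; result (4*s - 8)/(3*s^2 + 12*s + 9)
2. combine P1, (P2*P3*P4), P5 in parallel; result (3*s^4 + 25*s^3 - 21*s^2 - 97*s - 150)/(3*s^4 - 30*s^2 + 27)
T(s) is the step-2 result (common factors already cancelled). Leading coefficient of the denominator: 3. Divide through by 3 for the monic polynomial.

Therefore the answer is s^4 - 10*s^2 + 9.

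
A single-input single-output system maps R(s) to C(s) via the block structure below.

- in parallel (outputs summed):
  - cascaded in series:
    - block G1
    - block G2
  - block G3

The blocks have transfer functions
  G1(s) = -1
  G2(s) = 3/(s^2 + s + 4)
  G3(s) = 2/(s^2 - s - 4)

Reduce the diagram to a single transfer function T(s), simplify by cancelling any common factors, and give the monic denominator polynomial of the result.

Step 1 - combine G1, G2 in series gives (-3)/(s^2 + s + 4)
Step 2 - combine (G1*G2), G3 in parallel gives (-s^2 + 5*s + 20)/(s^4 - s^2 - 8*s - 16)
T(s) is the step-2 result (common factors already cancelled). Leading coefficient of the denominator: 1, so no rescaling is needed.

Final answer: s^4 - s^2 - 8*s - 16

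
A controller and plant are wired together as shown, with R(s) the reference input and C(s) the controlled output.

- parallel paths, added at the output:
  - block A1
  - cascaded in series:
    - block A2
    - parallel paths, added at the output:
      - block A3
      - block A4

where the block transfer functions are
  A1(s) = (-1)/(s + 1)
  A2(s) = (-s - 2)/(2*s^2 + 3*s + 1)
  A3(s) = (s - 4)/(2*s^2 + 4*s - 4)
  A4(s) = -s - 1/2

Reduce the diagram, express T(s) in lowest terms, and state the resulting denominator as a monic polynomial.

[1] parallel reduction of A3, A4 gives (-2*s^3 - 5*s^2 + 3*s - 2)/(2*s^2 + 4*s - 4)
[2] combine A2, (A3+A4) in series gives (2*s^4 + 9*s^3 + 7*s^2 - 4*s + 4)/(4*s^4 + 14*s^3 + 6*s^2 - 8*s - 4)
[3] combine A1, (A2*(A3+A4)) in parallel gives (2*s^4 + 5*s^3 - 3*s^2 + 8)/(4*s^4 + 14*s^3 + 6*s^2 - 8*s - 4)
Step 3 gives the fully reduced T(s), with no common factor left to cancel. The denominator's leading coefficient is 4, so divide each of its coefficients by 4 to get the monic form.

Hence the answer: s^4 + 7*s^3/2 + 3*s^2/2 - 2*s - 1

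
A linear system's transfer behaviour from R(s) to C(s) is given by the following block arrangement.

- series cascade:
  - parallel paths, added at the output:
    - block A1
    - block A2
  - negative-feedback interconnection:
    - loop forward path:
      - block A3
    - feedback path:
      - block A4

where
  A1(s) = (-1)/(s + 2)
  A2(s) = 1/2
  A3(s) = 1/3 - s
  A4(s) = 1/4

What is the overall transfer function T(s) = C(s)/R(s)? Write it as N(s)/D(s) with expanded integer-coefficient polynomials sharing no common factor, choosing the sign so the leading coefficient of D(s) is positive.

Step 1. sum the parallel branches A1, A2, giving s/(2*s + 4)
Step 2. close the feedback loop around A3, A4, giving (12*s - 4)/(3*s - 13)
Step 3. cascade (A1+A2), [A3/(1+A3*A4)]: this yields T(s), and no further normalization is needed

Answer: (6*s^2 - 2*s)/(3*s^2 - 7*s - 26)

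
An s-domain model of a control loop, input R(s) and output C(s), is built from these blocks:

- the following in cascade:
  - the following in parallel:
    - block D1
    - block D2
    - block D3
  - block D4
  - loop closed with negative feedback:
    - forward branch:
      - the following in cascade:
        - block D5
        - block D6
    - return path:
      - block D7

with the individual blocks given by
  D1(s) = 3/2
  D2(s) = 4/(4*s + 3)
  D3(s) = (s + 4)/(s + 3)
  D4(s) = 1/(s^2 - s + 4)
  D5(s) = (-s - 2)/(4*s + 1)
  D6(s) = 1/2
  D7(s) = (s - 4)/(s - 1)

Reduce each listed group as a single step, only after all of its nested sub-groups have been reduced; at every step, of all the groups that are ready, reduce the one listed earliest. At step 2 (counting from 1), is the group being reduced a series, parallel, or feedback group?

Reducing step by step:

Step 1 - combine D1, D2, D3 in parallel
Step 2 - multiply D5, D6 (series)
Step 3 - apply the feedback formula to (D5*D6), D7
Step 4 - cascade (D1+D2+D3), D4, [(D5*D6)/(1+(D5*D6)*D7)]
Step 2 collapses a series group.

Answer: series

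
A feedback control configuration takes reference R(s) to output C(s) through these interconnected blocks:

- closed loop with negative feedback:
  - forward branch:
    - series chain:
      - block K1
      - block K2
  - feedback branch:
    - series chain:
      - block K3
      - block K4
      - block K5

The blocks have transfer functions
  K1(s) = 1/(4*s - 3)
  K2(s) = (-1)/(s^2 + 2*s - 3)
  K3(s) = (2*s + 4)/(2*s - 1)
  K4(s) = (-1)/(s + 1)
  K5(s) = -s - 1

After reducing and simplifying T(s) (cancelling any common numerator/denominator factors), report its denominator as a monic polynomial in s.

Step 1: cascade K1, K2 gives (-1)/(4*s^3 + 5*s^2 - 18*s + 9)
Step 2: series reduction of K3, K4, K5 gives (2*s + 4)/(2*s - 1)
Step 3: collapse the loop ((K1*K2) forward, (K3*K4*K5) return) gives (1 - 2*s)/(8*s^4 + 6*s^3 - 41*s^2 + 34*s - 13)
T(s) is the step-3 result (common factors already cancelled). Leading coefficient of the denominator: 8. Divide through by 8 for the monic polynomial.

Final answer: s^4 + 3*s^3/4 - 41*s^2/8 + 17*s/4 - 13/8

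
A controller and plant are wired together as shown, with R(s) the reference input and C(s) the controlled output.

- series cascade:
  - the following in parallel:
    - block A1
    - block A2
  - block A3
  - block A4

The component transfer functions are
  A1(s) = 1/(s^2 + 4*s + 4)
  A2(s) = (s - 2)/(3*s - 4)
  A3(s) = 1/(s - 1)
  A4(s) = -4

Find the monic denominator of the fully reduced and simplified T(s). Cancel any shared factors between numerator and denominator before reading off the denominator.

Reducing step by step:

Step 1 - sum the parallel branches A1, A2, giving (s^3 + 2*s^2 - s - 12)/(3*s^3 + 8*s^2 - 4*s - 16)
Step 2 - reduce the series chain (A1+A2), A3, A4, giving (-4*s^3 - 8*s^2 + 4*s + 48)/(3*s^4 + 5*s^3 - 12*s^2 - 12*s + 16)
That last expression is T(s), already simplified. Scaling its denominator by 1/3 (the reciprocal of the leading coefficient) yields the monic denominator.

Answer: s^4 + 5*s^3/3 - 4*s^2 - 4*s + 16/3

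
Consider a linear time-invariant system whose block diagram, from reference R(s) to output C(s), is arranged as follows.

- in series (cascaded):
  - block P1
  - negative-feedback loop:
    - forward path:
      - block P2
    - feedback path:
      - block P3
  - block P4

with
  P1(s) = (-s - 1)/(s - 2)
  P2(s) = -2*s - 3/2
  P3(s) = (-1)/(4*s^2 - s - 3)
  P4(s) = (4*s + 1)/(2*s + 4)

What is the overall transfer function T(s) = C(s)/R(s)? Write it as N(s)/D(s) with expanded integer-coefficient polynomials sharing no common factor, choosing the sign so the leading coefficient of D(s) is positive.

Reducing step by step:

[1] reduce the feedback loop with forward P2 and return P3 gives (-4*s^2 + s + 3)/(2*s - 1)
[2] combine P1, [P2/(1+P2*P3)], P4 in series, giving the overall T(s)

Answer: (16*s^4 + 16*s^3 - 13*s^2 - 16*s - 3)/(4*s^3 - 2*s^2 - 16*s + 8)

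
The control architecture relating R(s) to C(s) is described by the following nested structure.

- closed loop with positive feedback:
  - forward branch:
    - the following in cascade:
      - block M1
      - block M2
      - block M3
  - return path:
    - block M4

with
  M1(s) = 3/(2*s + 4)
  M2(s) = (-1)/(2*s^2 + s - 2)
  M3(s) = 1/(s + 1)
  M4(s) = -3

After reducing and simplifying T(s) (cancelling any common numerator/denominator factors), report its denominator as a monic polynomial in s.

The answer is s^4 + 7*s^3/2 + 5*s^2/2 - 2*s - 17/4.

Reasoning:
Step 1 - multiply M1, M2, M3 (series): (-3)/(4*s^4 + 14*s^3 + 10*s^2 - 8*s - 8)
Step 2 - reduce the feedback loop with forward (M1*M2*M3) and return M4: (-3)/(4*s^4 + 14*s^3 + 10*s^2 - 8*s - 17)
That last expression is T(s), already simplified. Scaling its denominator by 1/4 (the reciprocal of the leading coefficient) yields the monic denominator.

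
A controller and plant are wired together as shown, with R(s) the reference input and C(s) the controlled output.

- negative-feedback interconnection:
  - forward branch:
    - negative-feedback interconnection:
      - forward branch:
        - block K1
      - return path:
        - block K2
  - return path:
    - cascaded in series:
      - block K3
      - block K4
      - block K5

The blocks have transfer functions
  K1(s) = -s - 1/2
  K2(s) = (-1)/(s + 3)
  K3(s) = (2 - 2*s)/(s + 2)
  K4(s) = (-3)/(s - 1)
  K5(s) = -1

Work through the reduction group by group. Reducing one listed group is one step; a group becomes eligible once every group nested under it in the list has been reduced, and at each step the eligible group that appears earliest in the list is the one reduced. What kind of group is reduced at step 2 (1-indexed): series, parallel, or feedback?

Step 1 - apply the feedback formula to K1, K2
Step 2 - multiply K3, K4, K5 (series)
Step 3 - feedback reduction of [K1/(1+K1*K2)], (K3*K4*K5)
At step 2 the group reduced is series.

Answer: series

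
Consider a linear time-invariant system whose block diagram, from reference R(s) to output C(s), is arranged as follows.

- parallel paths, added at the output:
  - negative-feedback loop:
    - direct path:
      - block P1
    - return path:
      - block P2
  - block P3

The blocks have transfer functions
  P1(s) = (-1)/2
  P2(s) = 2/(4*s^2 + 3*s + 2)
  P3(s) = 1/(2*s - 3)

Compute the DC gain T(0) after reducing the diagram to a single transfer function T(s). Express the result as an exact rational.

Step 1. feedback reduction of P1, P2 = (-4*s^2 - 3*s - 2)/(8*s^2 + 6*s + 2)
Step 2. parallel reduction of [P1/(1+P1*P2)], P3 = (-8*s^3 + 14*s^2 + 11*s + 8)/(16*s^3 - 12*s^2 - 14*s - 6)
Evaluating the step-2 result (the overall T(s)) at s = 0 gives T(0) = 8/(-6) = -4/3.

Hence the answer: -4/3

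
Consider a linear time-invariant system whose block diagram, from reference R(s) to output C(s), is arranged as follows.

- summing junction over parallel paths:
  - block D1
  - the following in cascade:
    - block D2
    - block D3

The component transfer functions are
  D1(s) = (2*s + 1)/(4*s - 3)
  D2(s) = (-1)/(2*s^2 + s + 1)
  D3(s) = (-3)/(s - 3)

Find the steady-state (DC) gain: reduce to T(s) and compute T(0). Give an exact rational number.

1. reduce the series chain D2, D3 = 3/(2*s^3 - 5*s^2 - 2*s - 3)
2. sum the parallel branches D1, (D2*D3) = (4*s^4 - 8*s^3 - 9*s^2 + 4*s - 12)/(8*s^4 - 26*s^3 + 7*s^2 - 6*s + 9)
DC gain: substitute s = 0 into T(s) from step 2: T(0) = -12/9 = -4/3.

Answer: -4/3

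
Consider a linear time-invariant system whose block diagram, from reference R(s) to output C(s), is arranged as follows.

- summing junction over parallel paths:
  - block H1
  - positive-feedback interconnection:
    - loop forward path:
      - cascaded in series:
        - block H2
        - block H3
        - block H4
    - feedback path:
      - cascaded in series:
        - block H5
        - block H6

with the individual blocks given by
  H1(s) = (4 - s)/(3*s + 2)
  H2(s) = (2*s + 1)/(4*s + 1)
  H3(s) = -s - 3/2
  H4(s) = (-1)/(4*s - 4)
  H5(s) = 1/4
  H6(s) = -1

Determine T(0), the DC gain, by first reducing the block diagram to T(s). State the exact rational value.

1. multiply H2, H3, H4 (series): (4*s^2 + 8*s + 3)/(32*s^2 - 24*s - 8)
2. reduce the series chain H5, H6: (-1)/4
3. collapse the loop ((H2*H3*H4) forward, (H5*H6) return): (16*s^2 + 32*s + 12)/(132*s^2 - 88*s - 29)
4. combine H1, [(H2*H3*H4)/(1-(H2*H3*H4)*(H5*H6))] in parallel: (-84*s^3 + 744*s^2 - 223*s - 92)/(396*s^3 - 263*s - 58)
The step-4 result is T(s). Setting s = 0: T(0) = -92/(-58) = 46/29.

Final answer: 46/29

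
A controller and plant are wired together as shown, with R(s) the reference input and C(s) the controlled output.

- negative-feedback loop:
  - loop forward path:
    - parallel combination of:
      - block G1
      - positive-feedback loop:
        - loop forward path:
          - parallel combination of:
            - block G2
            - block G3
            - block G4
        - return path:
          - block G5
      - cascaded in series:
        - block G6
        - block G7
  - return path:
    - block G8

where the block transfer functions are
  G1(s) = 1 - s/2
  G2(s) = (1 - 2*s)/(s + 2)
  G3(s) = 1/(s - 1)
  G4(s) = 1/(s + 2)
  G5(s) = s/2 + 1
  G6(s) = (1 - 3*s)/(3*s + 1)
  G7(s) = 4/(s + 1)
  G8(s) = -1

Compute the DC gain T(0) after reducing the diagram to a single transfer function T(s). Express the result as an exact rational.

Step 1 - combine G2, G3, G4 in parallel -> (-2*s^2 + 5*s)/(s^2 + s - 2)
Step 2 - collapse the loop ((G2+G3+G4) forward, G5 return) -> (-4*s^2 + 10*s)/(2*s^3 + s^2 - 8*s - 4)
Step 3 - series reduction of G6, G7 -> (4 - 12*s)/(3*s^2 + 4*s + 1)
Step 4 - parallel reduction of G1, [(G2+G3+G4)/(1-(G2+G3+G4)*G5)], (G6*G7) -> (-6*s^6 + s^5 - 32*s^4 + 27*s^3 + 210*s^2 + 8*s - 40)/(12*s^5 + 22*s^4 - 36*s^3 - 86*s^2 - 48*s - 8)
Step 5 - reduce the feedback loop with forward (G1+[(G2+G3+G4)/(1-(G2+G3+G4)*G5)]+(G6*G7)) and return G8 -> (-6*s^6 + s^5 - 32*s^4 + 27*s^3 + 210*s^2 + 8*s - 40)/(6*s^6 + 11*s^5 + 54*s^4 - 63*s^3 - 296*s^2 - 56*s + 32)
DC gain: substitute s = 0 into T(s) from step 5: T(0) = -40/32 = -5/4.

Answer: -5/4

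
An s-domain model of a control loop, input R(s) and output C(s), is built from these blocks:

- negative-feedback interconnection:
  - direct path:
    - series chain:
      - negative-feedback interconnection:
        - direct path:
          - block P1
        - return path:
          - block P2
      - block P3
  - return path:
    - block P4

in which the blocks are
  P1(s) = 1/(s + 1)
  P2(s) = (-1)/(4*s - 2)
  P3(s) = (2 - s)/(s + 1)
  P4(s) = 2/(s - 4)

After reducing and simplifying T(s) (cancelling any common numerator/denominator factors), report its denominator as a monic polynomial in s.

The answer is s^4 - 5*s^3/2 - 33*s^2/4 + 21*s/4 + 1.

Reasoning:
[1] collapse the loop (P1 forward, P2 return); result (4*s - 2)/(4*s^2 + 2*s - 3)
[2] cascade [P1/(1+P1*P2)], P3; result (-4*s^2 + 10*s - 4)/(4*s^3 + 6*s^2 - s - 3)
[3] feedback reduction of ([P1/(1+P1*P2)]*P3), P4; result (-4*s^3 + 26*s^2 - 44*s + 16)/(4*s^4 - 10*s^3 - 33*s^2 + 21*s + 4)
No further cancellation is possible in the step-3 result, so that is T(s). Its denominator becomes monic after dividing by the leading coefficient 4.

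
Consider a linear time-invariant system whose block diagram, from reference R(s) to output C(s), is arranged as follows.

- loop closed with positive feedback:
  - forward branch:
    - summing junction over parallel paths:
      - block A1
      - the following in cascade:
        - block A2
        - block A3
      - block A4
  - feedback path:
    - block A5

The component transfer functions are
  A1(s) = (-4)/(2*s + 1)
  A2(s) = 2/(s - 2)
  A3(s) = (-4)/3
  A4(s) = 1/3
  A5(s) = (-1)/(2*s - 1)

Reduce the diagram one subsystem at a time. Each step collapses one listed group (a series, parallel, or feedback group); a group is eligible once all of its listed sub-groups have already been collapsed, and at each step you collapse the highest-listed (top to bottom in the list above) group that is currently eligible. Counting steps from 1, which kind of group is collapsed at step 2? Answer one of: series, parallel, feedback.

Reducing step by step:

[1] series reduction of A2, A3
[2] combine A1, (A2*A3), A4 in parallel
[3] reduce the feedback loop with forward (A1+(A2*A3)+A4) and return A5
Step 2: parallel.

Answer: parallel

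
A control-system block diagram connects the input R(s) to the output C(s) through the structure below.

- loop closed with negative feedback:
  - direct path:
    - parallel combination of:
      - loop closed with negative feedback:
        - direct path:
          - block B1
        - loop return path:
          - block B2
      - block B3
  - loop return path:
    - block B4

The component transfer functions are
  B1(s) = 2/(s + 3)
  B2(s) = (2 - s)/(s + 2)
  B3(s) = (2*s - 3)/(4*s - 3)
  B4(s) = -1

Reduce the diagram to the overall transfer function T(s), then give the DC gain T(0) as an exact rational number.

[1] feedback reduction of B1, B2 gives (2*s + 4)/(s^2 + 3*s + 10)
[2] parallel reduction of [B1/(1+B1*B2)], B3 gives (2*s^3 + 11*s^2 + 21*s - 42)/(4*s^3 + 9*s^2 + 31*s - 30)
[3] feedback reduction of ([B1/(1+B1*B2)]+B3), B4 gives (2*s^3 + 11*s^2 + 21*s - 42)/(2*s^3 - 2*s^2 + 10*s + 12)
DC gain: substitute s = 0 into T(s) from step 3: T(0) = -42/12 = -7/2.

Answer: -7/2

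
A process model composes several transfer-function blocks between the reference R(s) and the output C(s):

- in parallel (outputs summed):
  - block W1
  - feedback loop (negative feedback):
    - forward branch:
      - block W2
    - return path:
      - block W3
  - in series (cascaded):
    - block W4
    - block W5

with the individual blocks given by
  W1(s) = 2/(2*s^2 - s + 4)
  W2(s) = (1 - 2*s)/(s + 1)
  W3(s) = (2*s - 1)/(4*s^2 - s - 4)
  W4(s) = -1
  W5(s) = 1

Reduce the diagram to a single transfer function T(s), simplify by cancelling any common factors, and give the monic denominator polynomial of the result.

First reduce the diagram to T(s).

Step 1. collapse the loop (W2 forward, W3 return): (-8*s^3 + 6*s^2 + 7*s - 4)/(4*s^3 - s^2 - s - 5)
Step 2. reduce the series chain W4, W5: -1
Step 3. sum the parallel branches W1, [W2/(1+W2*W3)], (W4*W5): (-24*s^5 + 26*s^4 - 31*s^3 + 20*s^2 + 29*s - 6)/(8*s^5 - 6*s^4 + 15*s^3 - 13*s^2 + s - 20)
No further cancellation is possible in the step-3 result, so that is T(s). Its denominator becomes monic after dividing by the leading coefficient 8.

Answer: s^5 - 3*s^4/4 + 15*s^3/8 - 13*s^2/8 + s/8 - 5/2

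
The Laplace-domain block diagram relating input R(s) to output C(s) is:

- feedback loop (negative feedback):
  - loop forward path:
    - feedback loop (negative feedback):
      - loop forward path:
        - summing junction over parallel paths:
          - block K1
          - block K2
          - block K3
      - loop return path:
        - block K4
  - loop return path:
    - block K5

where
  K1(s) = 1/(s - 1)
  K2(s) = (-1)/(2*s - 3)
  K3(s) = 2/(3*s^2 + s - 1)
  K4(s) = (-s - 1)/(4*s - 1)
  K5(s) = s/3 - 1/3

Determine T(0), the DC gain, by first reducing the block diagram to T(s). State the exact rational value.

Answer: 24/7

Working:
(1) add K1, K2, K3 (parallel) gives (3*s^3 - s^2 - 13*s + 8)/(6*s^4 - 13*s^3 + 2*s^2 + 8*s - 3)
(2) apply the feedback formula to (K1+K2+K3), K4 gives (12*s^4 - 7*s^3 - 51*s^2 + 45*s - 8)/(24*s^5 - 61*s^4 + 19*s^3 + 44*s^2 - 15*s - 5)
(3) reduce the feedback loop with forward [(K1+K2+K3)/(1+(K1+K2+K3)*K4)] and return K5 gives (36*s^4 - 21*s^3 - 153*s^2 + 135*s - 24)/(84*s^5 - 202*s^4 + 13*s^3 + 228*s^2 - 98*s - 7)
DC gain: substitute s = 0 into T(s) from step 3: T(0) = -24/(-7) = 24/7.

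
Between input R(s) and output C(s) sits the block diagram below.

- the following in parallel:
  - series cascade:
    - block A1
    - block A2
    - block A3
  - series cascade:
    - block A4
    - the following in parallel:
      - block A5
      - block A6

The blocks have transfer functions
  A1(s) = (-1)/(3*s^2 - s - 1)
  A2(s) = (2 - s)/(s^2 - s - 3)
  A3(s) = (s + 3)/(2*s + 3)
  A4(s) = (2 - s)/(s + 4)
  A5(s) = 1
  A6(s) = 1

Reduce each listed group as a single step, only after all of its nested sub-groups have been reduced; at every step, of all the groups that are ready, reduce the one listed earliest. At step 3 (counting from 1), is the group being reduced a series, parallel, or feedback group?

Answer: series

Working:
1. series reduction of A1, A2, A3
2. parallel reduction of A5, A6
3. reduce the series chain A4, (A5+A6)
4. add (A1*A2*A3), (A4*(A5+A6)) (parallel)
Step 3 collapses a series group.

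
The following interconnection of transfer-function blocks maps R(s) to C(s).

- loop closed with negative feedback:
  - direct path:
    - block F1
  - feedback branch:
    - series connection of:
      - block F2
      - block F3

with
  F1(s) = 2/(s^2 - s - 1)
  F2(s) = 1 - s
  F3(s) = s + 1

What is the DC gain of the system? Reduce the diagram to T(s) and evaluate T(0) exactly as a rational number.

(1) series reduction of F2, F3, giving 1 - s^2
(2) feedback reduction of F1, (F2*F3), giving (-2)/(s^2 + s - 1)
The step-2 result is T(s). Setting s = 0: T(0) = -2/(-1) = 2.

Final answer: 2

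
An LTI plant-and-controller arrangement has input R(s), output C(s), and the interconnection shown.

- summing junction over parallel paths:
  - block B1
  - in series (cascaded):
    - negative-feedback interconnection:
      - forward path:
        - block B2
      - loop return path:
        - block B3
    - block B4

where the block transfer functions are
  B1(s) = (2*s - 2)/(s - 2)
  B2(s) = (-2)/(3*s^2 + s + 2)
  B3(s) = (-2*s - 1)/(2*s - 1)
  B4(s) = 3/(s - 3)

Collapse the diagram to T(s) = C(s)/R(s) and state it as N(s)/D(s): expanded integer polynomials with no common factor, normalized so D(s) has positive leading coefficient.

1. close the feedback loop around B2, B3 gives (2 - 4*s)/(6*s^3 - s^2 + 7*s)
2. multiply [B2/(1+B2*B3)], B4 (series) gives (6 - 12*s)/(6*s^4 - 19*s^3 + 10*s^2 - 21*s)
3. parallel reduction of B1, ([B2/(1+B2*B3)]*B4) - this is the overall T(s), already in the required normalized form

Answer: (12*s^5 - 50*s^4 + 58*s^3 - 74*s^2 + 72*s - 12)/(6*s^5 - 31*s^4 + 48*s^3 - 41*s^2 + 42*s)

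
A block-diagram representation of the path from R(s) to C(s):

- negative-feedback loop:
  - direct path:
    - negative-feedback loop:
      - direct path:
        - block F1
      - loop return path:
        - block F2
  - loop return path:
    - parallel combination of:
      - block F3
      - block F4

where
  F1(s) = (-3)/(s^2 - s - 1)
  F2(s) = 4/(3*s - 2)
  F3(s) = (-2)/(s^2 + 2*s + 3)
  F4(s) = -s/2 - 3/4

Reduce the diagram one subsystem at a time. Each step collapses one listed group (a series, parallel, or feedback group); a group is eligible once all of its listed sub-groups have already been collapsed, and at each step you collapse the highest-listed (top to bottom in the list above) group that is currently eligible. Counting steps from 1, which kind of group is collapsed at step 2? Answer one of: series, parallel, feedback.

Step 1: close the feedback loop around F1, F2
Step 2: add F3, F4 (parallel)
Step 3: close the feedback loop around [F1/(1+F1*F2)], (F3+F4)
At step 2 the group reduced is parallel.

Answer: parallel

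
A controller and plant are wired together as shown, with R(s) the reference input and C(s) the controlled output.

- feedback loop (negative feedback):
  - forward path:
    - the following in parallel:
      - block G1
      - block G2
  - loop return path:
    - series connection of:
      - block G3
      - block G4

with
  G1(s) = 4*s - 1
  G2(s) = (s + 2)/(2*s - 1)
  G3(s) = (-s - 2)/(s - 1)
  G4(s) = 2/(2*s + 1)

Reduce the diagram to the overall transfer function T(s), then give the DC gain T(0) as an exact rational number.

First reduce the diagram to T(s).

Step 1 - combine G1, G2 in parallel = (8*s^2 - 5*s + 3)/(2*s - 1)
Step 2 - series reduction of G3, G4 = (-2*s - 4)/(2*s^2 - s - 1)
Step 3 - apply the feedback formula to (G1+G2), (G3*G4) = (-16*s^4 + 18*s^3 - 3*s^2 - 2*s + 3)/(12*s^3 + 26*s^2 - 13*s + 11)
That last expression is T(s); at s = 0 only the constant terms survive, so T(0) = 3/11.

Answer: 3/11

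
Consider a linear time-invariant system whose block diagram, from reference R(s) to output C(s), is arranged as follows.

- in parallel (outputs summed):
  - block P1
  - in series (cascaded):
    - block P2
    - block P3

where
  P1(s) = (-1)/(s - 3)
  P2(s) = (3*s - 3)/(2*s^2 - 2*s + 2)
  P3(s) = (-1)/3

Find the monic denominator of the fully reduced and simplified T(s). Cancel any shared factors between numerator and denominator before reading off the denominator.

Step 1 - reduce the series chain P2, P3; result (1 - s)/(2*s^2 - 2*s + 2)
Step 2 - sum the parallel branches P1, (P2*P3); result (-3*s^2 + 6*s - 5)/(2*s^3 - 8*s^2 + 8*s - 6)
T(s) is the step-2 result (common factors already cancelled). Leading coefficient of the denominator: 2. Divide through by 2 for the monic polynomial.

Therefore the answer is s^3 - 4*s^2 + 4*s - 3.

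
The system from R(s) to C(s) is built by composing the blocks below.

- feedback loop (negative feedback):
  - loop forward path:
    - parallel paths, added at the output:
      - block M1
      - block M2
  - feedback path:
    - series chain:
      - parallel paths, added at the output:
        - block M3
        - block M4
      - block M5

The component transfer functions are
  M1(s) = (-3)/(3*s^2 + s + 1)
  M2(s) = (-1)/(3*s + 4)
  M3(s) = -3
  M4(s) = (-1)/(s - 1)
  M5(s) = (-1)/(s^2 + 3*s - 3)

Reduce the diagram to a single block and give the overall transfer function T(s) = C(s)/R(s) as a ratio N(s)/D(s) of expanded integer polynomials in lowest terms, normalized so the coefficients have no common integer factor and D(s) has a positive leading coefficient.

1. add M1, M2 (parallel): (-3*s^2 - 10*s - 13)/(9*s^3 + 15*s^2 + 7*s + 4)
2. reduce the parallel group M3, M4: (2 - 3*s)/(s - 1)
3. reduce the series chain (M3+M4), M5: (3*s - 2)/(s^3 + 2*s^2 - 6*s + 3)
4. close the feedback loop around (M1+M2), ((M3+M4)*M5), which is the overall transfer function T(s) = C(s)/R(s) in lowest terms

Answer: (-3*s^5 - 16*s^4 - 15*s^3 + 25*s^2 + 48*s - 39)/(9*s^6 + 33*s^5 - 17*s^4 - 54*s^3 - 13*s^2 - 22*s + 38)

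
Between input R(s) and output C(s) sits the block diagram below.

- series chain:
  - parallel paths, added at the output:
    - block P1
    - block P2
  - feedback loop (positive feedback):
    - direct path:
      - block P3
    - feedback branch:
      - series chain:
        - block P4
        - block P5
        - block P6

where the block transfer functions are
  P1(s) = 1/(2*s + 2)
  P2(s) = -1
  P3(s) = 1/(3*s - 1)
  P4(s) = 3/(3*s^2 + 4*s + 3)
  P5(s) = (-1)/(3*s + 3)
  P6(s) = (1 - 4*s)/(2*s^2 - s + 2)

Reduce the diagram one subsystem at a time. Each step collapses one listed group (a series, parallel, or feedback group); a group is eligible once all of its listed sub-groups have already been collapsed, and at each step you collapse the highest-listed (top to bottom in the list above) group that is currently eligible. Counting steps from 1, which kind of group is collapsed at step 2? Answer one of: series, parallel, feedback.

Reducing step by step:

1. add P1, P2 (parallel)
2. cascade P4, P5, P6
3. apply the feedback formula to P3, (P4*P5*P6)
4. series reduction of (P1+P2), [P3/(1-P3*(P4*P5*P6))]
Step 2: series.

Answer: series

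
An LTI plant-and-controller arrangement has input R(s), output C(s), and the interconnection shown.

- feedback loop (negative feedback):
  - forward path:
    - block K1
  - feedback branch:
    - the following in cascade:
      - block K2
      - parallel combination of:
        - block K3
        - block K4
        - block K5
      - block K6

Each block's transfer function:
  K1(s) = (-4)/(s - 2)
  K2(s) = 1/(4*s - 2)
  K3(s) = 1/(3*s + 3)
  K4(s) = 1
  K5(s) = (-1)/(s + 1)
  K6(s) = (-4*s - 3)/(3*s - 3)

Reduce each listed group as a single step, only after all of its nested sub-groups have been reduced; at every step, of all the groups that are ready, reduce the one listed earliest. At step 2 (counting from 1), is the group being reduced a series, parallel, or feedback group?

Answer: series

Working:
Step 1: sum the parallel branches K3, K4, K5
Step 2: combine K2, (K3+K4+K5), K6 in series
Step 3: feedback reduction of K1, (K2*(K3+K4+K5)*K6)
At step 2 the group reduced is series.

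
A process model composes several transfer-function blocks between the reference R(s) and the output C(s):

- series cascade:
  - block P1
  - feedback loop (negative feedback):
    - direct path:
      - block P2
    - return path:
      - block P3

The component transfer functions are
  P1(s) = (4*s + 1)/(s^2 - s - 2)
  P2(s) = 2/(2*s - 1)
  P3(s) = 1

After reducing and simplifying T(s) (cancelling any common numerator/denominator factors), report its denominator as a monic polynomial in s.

Reducing step by step:

(1) feedback reduction of P2, P3: 2/(2*s + 1)
(2) combine P1, [P2/(1+P2*P3)] in series: (8*s + 2)/(2*s^3 - s^2 - 5*s - 2)
Step 2 gives the fully reduced T(s), with no common factor left to cancel. The denominator's leading coefficient is 2, so divide each of its coefficients by 2 to get the monic form.

Answer: s^3 - s^2/2 - 5*s/2 - 1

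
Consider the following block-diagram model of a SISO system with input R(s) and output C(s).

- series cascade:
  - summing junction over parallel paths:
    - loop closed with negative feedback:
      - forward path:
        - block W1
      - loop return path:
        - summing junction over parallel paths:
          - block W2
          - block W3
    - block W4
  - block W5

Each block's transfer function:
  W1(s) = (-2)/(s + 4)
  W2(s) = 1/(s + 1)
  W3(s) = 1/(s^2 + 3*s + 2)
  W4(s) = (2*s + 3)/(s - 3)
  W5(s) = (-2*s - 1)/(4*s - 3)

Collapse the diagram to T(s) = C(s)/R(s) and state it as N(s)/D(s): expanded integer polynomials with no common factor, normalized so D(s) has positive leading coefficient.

[1] add W2, W3 (parallel); result (s + 3)/(s^2 + 3*s + 2)
[2] reduce the feedback loop with forward W1 and return (W2+W3); result (-2*s^2 - 6*s - 4)/(s^3 + 7*s^2 + 12*s + 2)
[3] sum the parallel branches [W1/(1+W1*(W2+W3))], W4; result (2*s^4 + 15*s^3 + 45*s^2 + 54*s + 18)/(s^4 + 4*s^3 - 9*s^2 - 34*s - 6)
[4] cascade ([W1/(1+W1*(W2+W3))]+W4), W5: this yields T(s), and no further normalization is needed

Therefore the answer is (-4*s^5 - 32*s^4 - 105*s^3 - 153*s^2 - 90*s - 18)/(4*s^5 + 13*s^4 - 48*s^3 - 109*s^2 + 78*s + 18).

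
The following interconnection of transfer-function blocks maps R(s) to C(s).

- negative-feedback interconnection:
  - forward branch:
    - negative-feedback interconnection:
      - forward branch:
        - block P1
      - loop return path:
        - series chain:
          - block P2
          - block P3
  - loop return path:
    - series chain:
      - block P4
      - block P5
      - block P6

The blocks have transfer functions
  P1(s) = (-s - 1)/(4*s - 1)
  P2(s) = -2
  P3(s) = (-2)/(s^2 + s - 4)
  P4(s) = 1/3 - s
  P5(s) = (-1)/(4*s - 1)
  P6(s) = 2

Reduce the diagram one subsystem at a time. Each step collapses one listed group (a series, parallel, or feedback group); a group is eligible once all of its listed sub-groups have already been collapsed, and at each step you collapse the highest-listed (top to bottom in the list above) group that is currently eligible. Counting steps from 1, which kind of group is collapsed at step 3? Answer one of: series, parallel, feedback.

The answer is series.

Reasoning:
Step 1 - reduce the series chain P2, P3
Step 2 - close the feedback loop around P1, (P2*P3)
Step 3 - series reduction of P4, P5, P6
Step 4 - close the feedback loop around [P1/(1+P1*(P2*P3))], (P4*P5*P6)
Step 3: series.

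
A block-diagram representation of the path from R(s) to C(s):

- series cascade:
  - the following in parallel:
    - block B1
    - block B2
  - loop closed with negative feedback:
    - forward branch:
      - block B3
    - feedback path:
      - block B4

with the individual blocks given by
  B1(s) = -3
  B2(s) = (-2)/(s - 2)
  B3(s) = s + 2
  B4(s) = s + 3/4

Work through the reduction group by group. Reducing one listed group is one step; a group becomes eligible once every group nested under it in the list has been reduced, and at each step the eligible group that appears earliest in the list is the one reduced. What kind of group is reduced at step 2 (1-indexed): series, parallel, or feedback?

Step 1: add B1, B2 (parallel)
Step 2: feedback reduction of B3, B4
Step 3: cascade (B1+B2), [B3/(1+B3*B4)]
So the answer for step 2 is feedback.

Therefore the answer is feedback.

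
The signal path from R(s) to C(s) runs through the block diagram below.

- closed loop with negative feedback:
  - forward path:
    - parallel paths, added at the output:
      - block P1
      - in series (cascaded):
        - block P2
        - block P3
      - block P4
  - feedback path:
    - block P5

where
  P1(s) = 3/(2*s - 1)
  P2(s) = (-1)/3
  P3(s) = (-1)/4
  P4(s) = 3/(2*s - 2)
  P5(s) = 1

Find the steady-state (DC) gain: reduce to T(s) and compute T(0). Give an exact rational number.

Answer: 53/41

Working:
[1] reduce the series chain P2, P3, giving 1/12
[2] parallel reduction of P1, (P2*P3), P4, giving (2*s^2 + 69*s - 53)/(24*s^2 - 36*s + 12)
[3] apply the feedback formula to (P1+(P2*P3)+P4), P5, giving (2*s^2 + 69*s - 53)/(26*s^2 + 33*s - 41)
DC gain: substitute s = 0 into T(s) from step 3: T(0) = -53/(-41) = 53/41.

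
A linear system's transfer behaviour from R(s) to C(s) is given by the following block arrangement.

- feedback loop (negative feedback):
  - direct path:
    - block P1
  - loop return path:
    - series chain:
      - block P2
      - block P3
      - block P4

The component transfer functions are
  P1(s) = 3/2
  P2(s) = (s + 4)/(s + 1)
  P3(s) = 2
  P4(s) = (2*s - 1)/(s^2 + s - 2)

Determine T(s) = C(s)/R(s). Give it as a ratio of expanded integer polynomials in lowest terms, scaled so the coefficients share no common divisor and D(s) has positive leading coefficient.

First reduce the diagram to T(s).

(1) reduce the series chain P2, P3, P4 gives (4*s^2 + 14*s - 8)/(s^3 + 2*s^2 - s - 2)
(2) collapse the loop (P1 forward, (P2*P3*P4) return); the result is T(s) itself (integer coefficients, no common factor, positive leading denominator coefficient)

Answer: (3*s^3 + 6*s^2 - 3*s - 6)/(2*s^3 + 16*s^2 + 40*s - 28)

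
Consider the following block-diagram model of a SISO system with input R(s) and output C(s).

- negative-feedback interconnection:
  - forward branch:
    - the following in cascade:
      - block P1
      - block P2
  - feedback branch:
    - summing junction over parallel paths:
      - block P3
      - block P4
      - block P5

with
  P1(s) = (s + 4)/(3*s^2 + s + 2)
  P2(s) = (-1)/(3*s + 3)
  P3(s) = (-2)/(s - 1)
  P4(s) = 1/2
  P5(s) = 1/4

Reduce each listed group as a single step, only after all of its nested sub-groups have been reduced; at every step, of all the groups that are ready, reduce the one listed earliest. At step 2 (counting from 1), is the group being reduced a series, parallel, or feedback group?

Reducing step by step:

1. series reduction of P1, P2
2. parallel reduction of P3, P4, P5
3. close the feedback loop around (P1*P2), (P3+P4+P5)
Step 2: parallel.

Answer: parallel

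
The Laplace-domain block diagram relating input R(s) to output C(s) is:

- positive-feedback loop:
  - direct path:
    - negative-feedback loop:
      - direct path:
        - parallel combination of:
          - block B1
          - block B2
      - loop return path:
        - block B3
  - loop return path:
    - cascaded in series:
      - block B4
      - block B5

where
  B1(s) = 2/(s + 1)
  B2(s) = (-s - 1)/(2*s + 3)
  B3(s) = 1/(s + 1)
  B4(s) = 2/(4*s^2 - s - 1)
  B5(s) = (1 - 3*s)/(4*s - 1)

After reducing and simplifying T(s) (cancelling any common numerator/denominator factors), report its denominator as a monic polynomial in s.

Step 1: combine B1, B2 in parallel -> (-s^2 + 2*s + 5)/(2*s^2 + 5*s + 3)
Step 2: feedback reduction of (B1+B2), B3 -> (-s^3 + s^2 + 7*s + 5)/(2*s^3 + 6*s^2 + 10*s + 8)
Step 3: multiply B4, B5 (series) -> (2 - 6*s)/(16*s^3 - 8*s^2 - 3*s + 1)
Step 4: feedback reduction of [(B1+B2)/(1+(B1+B2)*B3)], (B4*B5) -> (-16*s^6 + 24*s^5 + 107*s^4 + 20*s^3 - 60*s^2 - 8*s + 5)/(32*s^6 + 80*s^5 + 100*s^4 + 40*s^3 - 48*s^2 + 2*s - 2)
No further cancellation is possible in the step-4 result, so that is T(s). Its denominator becomes monic after dividing by the leading coefficient 32.

Answer: s^6 + 5*s^5/2 + 25*s^4/8 + 5*s^3/4 - 3*s^2/2 + s/16 - 1/16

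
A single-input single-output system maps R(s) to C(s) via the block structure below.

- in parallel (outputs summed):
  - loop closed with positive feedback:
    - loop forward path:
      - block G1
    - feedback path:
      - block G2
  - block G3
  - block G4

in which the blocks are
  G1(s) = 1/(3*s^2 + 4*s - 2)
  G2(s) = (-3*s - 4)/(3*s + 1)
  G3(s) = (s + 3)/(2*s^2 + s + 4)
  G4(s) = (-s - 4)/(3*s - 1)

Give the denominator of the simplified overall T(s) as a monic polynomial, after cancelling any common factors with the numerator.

Answer: s^6 + 11*s^5/6 + 20*s^4/9 + 71*s^3/27 - 47*s^2/54 + s/3 - 4/27

Working:
Step 1: reduce the feedback loop with forward G1 and return G2 -> (3*s + 1)/(9*s^3 + 15*s^2 + s + 2)
Step 2: parallel reduction of [G1/(1-G1*G2)], G3, G4 -> (-18*s^6 - 84*s^5 - 74*s^4 - 172*s^3 - 263*s^2 - 20*s - 42)/(54*s^6 + 99*s^5 + 120*s^4 + 142*s^3 - 47*s^2 + 18*s - 8)
The result of step 2 is T(s) in lowest terms. Its denominator has leading coefficient 54; dividing the denominator through by 54 makes it monic.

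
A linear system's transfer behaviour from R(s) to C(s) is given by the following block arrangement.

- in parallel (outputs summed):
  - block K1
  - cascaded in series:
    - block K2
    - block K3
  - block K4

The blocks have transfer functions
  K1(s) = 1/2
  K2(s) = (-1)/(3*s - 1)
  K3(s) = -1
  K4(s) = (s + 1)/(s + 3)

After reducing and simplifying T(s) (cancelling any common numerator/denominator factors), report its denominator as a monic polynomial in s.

Reducing step by step:

Step 1 - multiply K2, K3 (series) = 1/(3*s - 1)
Step 2 - parallel reduction of K1, (K2*K3), K4 = (9*s^2 + 14*s + 1)/(6*s^2 + 16*s - 6)
T(s) is the step-2 result (common factors already cancelled). Leading coefficient of the denominator: 6. Divide through by 6 for the monic polynomial.

Answer: s^2 + 8*s/3 - 1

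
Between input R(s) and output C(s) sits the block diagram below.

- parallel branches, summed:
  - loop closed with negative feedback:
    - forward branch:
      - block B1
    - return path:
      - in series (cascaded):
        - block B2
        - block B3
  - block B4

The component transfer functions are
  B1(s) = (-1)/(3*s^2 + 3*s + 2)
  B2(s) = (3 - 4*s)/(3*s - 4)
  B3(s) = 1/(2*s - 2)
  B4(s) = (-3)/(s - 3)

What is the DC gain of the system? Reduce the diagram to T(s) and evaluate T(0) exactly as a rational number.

1. series reduction of B2, B3 gives (3 - 4*s)/(6*s^2 - 14*s + 8)
2. apply the feedback formula to B1, (B2*B3) gives (-6*s^2 + 14*s - 8)/(18*s^4 - 24*s^3 - 6*s^2 + 13)
3. sum the parallel branches [B1/(1+B1*(B2*B3))], B4 gives (-54*s^4 + 66*s^3 + 50*s^2 - 50*s - 15)/(18*s^5 - 78*s^4 + 66*s^3 + 18*s^2 + 13*s - 39)
That last expression is T(s); at s = 0 only the constant terms survive, so T(0) = -15/(-39) = 5/13.

Answer: 5/13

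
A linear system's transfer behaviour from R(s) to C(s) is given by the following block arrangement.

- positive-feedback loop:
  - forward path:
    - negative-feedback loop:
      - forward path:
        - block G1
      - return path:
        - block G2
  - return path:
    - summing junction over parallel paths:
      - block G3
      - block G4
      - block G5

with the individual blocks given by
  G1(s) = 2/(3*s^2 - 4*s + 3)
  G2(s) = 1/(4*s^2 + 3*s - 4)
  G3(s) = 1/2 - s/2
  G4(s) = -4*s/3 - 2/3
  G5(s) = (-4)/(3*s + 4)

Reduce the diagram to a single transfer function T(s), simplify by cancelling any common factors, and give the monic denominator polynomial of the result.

(1) feedback reduction of G1, G2 = (8*s^2 + 6*s - 8)/(12*s^4 - 7*s^3 - 12*s^2 + 25*s - 10)
(2) parallel reduction of G3, G4, G5 = (-33*s^2 - 47*s - 28)/(18*s + 24)
(3) close the feedback loop around [G1/(1+G1*G2)], (G3+G4+G5) = (72*s^3 + 150*s^2 - 96)/(108*s^5 + 213*s^4 + 95*s^3 + 202*s^2 + 106*s - 232)
T(s) is the step-3 result (common factors already cancelled). Leading coefficient of the denominator: 108. Divide through by 108 for the monic polynomial.

Answer: s^5 + 71*s^4/36 + 95*s^3/108 + 101*s^2/54 + 53*s/54 - 58/27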